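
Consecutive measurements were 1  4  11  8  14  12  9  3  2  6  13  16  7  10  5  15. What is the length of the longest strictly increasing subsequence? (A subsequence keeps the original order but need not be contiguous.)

6

Let dp[i] be the length of the longest such subsequence ending at index i:
i:      1  2  3  4  5  6  7  8  9 10 11 12 13 14 15 16
a[i]:   1  4 11  8 14 12  9  3  2  6 13 16  7 10  5 15
dp:     1  2  3  3  4  4  4  2  2  3  5  6  4  5  3  6
Maximum dp value is 6.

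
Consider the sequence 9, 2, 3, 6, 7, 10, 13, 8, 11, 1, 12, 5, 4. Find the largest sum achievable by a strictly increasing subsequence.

Let S[i] be the best sum of a strictly increasing subsequence ending at i:
i:      1  2  3  4  5  6  7  8  9 10 11 12 13
a[i]:   9  2  3  6  7 10 13  8 11  1 12  5  4
S:      9  2  5 11 18 28 41 26 39  1 51 10  9
Maximum is 51 (e.g. 2 + 3 + 6 + 7 + 10 + 11 + 12).

51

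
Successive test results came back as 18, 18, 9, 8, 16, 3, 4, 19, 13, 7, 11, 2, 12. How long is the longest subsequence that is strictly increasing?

Let dp[i] be the length of the longest such subsequence ending at index i:
i:      1  2  3  4  5  6  7  8  9 10 11 12 13
a[i]:  18 18  9  8 16  3  4 19 13  7 11  2 12
dp:     1  1  1  1  2  1  2  3  3  3  4  1  5
Maximum dp value is 5.

5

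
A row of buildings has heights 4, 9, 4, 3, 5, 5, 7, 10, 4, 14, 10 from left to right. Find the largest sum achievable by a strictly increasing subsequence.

Let S[i] be the best sum of a strictly increasing subsequence ending at i:
i:      1  2  3  4  5  6  7  8  9 10 11
a[i]:   4  9  4  3  5  5  7 10  4 14 10
S:      4 13  4  3  9  9 16 26  7 40 26
Maximum is 40 (e.g. 4 + 5 + 7 + 10 + 14).

40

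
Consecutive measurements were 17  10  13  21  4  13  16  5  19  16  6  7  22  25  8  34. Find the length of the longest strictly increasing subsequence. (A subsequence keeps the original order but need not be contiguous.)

Track the smallest tail for each achievable length (strict):
17 → extends → [17]
10 → replaces 17 → [10]
13 → extends → [10, 13]
21 → extends → [10, 13, 21]
4 → replaces 10 → [4, 13, 21]
13 → already a tail → [4, 13, 21]
16 → replaces 21 → [4, 13, 16]
5 → replaces 13 → [4, 5, 16]
19 → extends → [4, 5, 16, 19]
16 → already a tail → [4, 5, 16, 19]
6 → replaces 16 → [4, 5, 6, 19]
7 → replaces 19 → [4, 5, 6, 7]
22 → extends → [4, 5, 6, 7, 22]
25 → extends → [4, 5, 6, 7, 22, 25]
8 → replaces 22 → [4, 5, 6, 7, 8, 25]
34 → extends → [4, 5, 6, 7, 8, 25, 34]
Seven tails, so the longest strictly increasing subsequence has length 7 (e.g. 10, 13, 16, 19, 22, 25, 34).

7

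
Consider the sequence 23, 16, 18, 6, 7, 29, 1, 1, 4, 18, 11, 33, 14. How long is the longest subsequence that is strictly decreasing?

Negate each value so 'decreasing' becomes 'increasing', then run patience tails on the negated sequence:
-23 → extends → [-23]
-16 → extends → [-23, -16]
-18 → replaces -16 → [-23, -18]
-6 → extends → [-23, -18, -6]
-7 → replaces -6 → [-23, -18, -7]
-29 → replaces -23 → [-29, -18, -7]
-1 → extends → [-29, -18, -7, -1]
-1 → already a tail → [-29, -18, -7, -1]
-4 → replaces -1 → [-29, -18, -7, -4]
-18 → already a tail → [-29, -18, -7, -4]
-11 → replaces -7 → [-29, -18, -11, -4]
-33 → replaces -29 → [-33, -18, -11, -4]
-14 → replaces -11 → [-33, -18, -14, -4]
Four tails, so the longest strictly decreasing subsequence of the original has length 4.

4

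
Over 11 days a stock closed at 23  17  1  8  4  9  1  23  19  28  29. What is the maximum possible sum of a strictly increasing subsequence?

Let S[i] be the best sum of a strictly increasing subsequence ending at i:
i:      1  2  3  4  5  6  7  8  9 10 11
a[i]:  23 17  1  8  4  9  1 23 19 28 29
S:     23 17  1  9  5 18  1 41 37 69 98
Maximum is 98 (e.g. 1 + 8 + 9 + 23 + 28 + 29).

98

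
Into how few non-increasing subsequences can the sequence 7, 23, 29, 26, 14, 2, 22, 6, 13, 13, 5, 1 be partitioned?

Place each on the leftmost legal pile:
7 → new pile 1 (tops now [7])
23 → new pile 2 (tops now [7, 23])
29 → new pile 3 (tops now [7, 23, 29])
26 → pile 3 (tops now [7, 23, 26])
14 → pile 2 (tops now [7, 14, 26])
2 → pile 1 (tops now [2, 14, 26])
22 → pile 3 (tops now [2, 14, 22])
6 → pile 2 (tops now [2, 6, 22])
13 → pile 3 (tops now [2, 6, 13])
13 → pile 3 (tops now [2, 6, 13])
5 → pile 2 (tops now [2, 5, 13])
1 → pile 1 (tops now [1, 5, 13])
Three piles.

3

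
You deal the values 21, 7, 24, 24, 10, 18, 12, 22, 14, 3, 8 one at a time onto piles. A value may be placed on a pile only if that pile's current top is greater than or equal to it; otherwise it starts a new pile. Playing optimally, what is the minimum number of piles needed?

Place each on the leftmost legal pile:
21 → new pile 1 (tops now [21])
7 → pile 1 (tops now [7])
24 → new pile 2 (tops now [7, 24])
24 → pile 2 (tops now [7, 24])
10 → pile 2 (tops now [7, 10])
18 → new pile 3 (tops now [7, 10, 18])
12 → pile 3 (tops now [7, 10, 12])
22 → new pile 4 (tops now [7, 10, 12, 22])
14 → pile 4 (tops now [7, 10, 12, 14])
3 → pile 1 (tops now [3, 10, 12, 14])
8 → pile 2 (tops now [3, 8, 12, 14])
Four piles.

4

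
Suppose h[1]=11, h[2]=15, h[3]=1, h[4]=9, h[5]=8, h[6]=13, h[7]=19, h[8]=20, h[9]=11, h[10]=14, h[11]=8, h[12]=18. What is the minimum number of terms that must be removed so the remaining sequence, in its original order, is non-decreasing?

Fewest deletions = n − (longest non-decreasing subsequence).
Patience tails:
11 → extends → [11]
15 → extends → [11, 15]
1 → replaces 11 → [1, 15]
9 → replaces 15 → [1, 9]
8 → replaces 9 → [1, 8]
13 → extends → [1, 8, 13]
19 → extends → [1, 8, 13, 19]
20 → extends → [1, 8, 13, 19, 20]
11 → replaces 13 → [1, 8, 11, 19, 20]
14 → replaces 19 → [1, 8, 11, 14, 20]
8 → replaces 11 → [1, 8, 8, 14, 20]
18 → replaces 20 → [1, 8, 8, 14, 18]
Longest non-decreasing subsequence has length 5, so deletions = 12 − 5 = 7.

7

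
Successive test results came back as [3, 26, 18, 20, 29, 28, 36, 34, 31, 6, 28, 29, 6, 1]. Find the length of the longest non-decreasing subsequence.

Track the smallest tail for each achievable length (allowing ties):
3 → extends → [3]
26 → extends → [3, 26]
18 → replaces 26 → [3, 18]
20 → extends → [3, 18, 20]
29 → extends → [3, 18, 20, 29]
28 → replaces 29 → [3, 18, 20, 28]
36 → extends → [3, 18, 20, 28, 36]
34 → replaces 36 → [3, 18, 20, 28, 34]
31 → replaces 34 → [3, 18, 20, 28, 31]
6 → replaces 18 → [3, 6, 20, 28, 31]
28 → replaces 31 → [3, 6, 20, 28, 28]
29 → extends → [3, 6, 20, 28, 28, 29]
6 → replaces 20 → [3, 6, 6, 28, 28, 29]
1 → replaces 3 → [1, 6, 6, 28, 28, 29]
Six tails, so the longest non-decreasing subsequence has length 6 (e.g. 3, 18, 20, 28, 28, 29).

6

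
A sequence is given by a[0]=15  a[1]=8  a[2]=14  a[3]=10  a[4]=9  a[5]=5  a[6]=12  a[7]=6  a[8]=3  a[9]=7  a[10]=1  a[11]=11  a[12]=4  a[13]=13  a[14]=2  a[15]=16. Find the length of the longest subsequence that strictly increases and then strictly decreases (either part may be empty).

inc[i] = longest strictly increasing subsequence ending at i; dec[i] = longest strictly decreasing subsequence starting at i:
i:      0  1  2  3  4  5  6  7  8  9 10 11 12 13 14 15
a[i]:  15  8 14 10  9  5 12  6  3  7  1 11  4 13  2 16
inc:    1  1  2  2  2  1  3  2  1  3  1  4  2  5  2  6
dec:    7  4  6  5  4  3  4  3  2  3  1  3  2  2  1  1
Best peak at i=0 (value 15): inc=1, dec=7, length 1+7−1 = 7.

7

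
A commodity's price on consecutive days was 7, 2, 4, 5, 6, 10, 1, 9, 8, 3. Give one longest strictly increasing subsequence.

2, 4, 5, 6, 10

Patience tails give the LIS length; then backtrack through the dp parents:
7 → extends → [7]
2 → replaces 7 → [2]
4 → extends → [2, 4]
5 → extends → [2, 4, 5]
6 → extends → [2, 4, 5, 6]
10 → extends → [2, 4, 5, 6, 10]
1 → replaces 2 → [1, 4, 5, 6, 10]
9 → replaces 10 → [1, 4, 5, 6, 9]
8 → replaces 9 → [1, 4, 5, 6, 8]
3 → replaces 4 → [1, 3, 5, 6, 8]
Length 5; one witness is 2, 4, 5, 6, 10.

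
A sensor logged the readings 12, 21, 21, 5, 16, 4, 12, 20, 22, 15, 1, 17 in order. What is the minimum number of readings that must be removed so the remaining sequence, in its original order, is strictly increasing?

8

Fewest deletions = n − (longest strictly increasing subsequence).
i:      1  2  3  4  5  6  7  8  9 10 11 12
a[i]:  12 21 21  5 16  4 12 20 22 15  1 17
dp:     1  2  2  1  2  1  2  3  4  3  1  4
max dp = 4, so deletions = 12 − 4 = 8.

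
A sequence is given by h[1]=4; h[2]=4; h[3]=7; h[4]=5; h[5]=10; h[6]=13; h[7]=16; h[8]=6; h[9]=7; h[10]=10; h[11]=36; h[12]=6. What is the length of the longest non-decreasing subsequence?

7

Track the smallest tail for each achievable length (allowing ties):
4 → extends → [4]
4 → extends → [4, 4]
7 → extends → [4, 4, 7]
5 → replaces 7 → [4, 4, 5]
10 → extends → [4, 4, 5, 10]
13 → extends → [4, 4, 5, 10, 13]
16 → extends → [4, 4, 5, 10, 13, 16]
6 → replaces 10 → [4, 4, 5, 6, 13, 16]
7 → replaces 13 → [4, 4, 5, 6, 7, 16]
10 → replaces 16 → [4, 4, 5, 6, 7, 10]
36 → extends → [4, 4, 5, 6, 7, 10, 36]
6 → replaces 7 → [4, 4, 5, 6, 6, 10, 36]
Seven tails, so the longest non-decreasing subsequence has length 7 (e.g. 4, 4, 7, 10, 13, 16, 36).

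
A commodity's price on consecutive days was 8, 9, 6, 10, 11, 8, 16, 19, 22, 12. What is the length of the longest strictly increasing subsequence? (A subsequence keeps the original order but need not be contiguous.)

Track the smallest tail for each achievable length (strict):
8 → extends → [8]
9 → extends → [8, 9]
6 → replaces 8 → [6, 9]
10 → extends → [6, 9, 10]
11 → extends → [6, 9, 10, 11]
8 → replaces 9 → [6, 8, 10, 11]
16 → extends → [6, 8, 10, 11, 16]
19 → extends → [6, 8, 10, 11, 16, 19]
22 → extends → [6, 8, 10, 11, 16, 19, 22]
12 → replaces 16 → [6, 8, 10, 11, 12, 19, 22]
Seven tails, so the longest strictly increasing subsequence has length 7 (e.g. 8, 9, 10, 11, 16, 19, 22).

7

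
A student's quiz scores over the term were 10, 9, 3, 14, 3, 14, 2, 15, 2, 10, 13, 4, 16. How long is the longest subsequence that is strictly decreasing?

Negate each value so 'decreasing' becomes 'increasing', then run patience tails on the negated sequence:
-10 → extends → [-10]
-9 → extends → [-10, -9]
-3 → extends → [-10, -9, -3]
-14 → replaces -10 → [-14, -9, -3]
-3 → already a tail → [-14, -9, -3]
-14 → already a tail → [-14, -9, -3]
-2 → extends → [-14, -9, -3, -2]
-15 → replaces -14 → [-15, -9, -3, -2]
-2 → already a tail → [-15, -9, -3, -2]
-10 → replaces -9 → [-15, -10, -3, -2]
-13 → replaces -10 → [-15, -13, -3, -2]
-4 → replaces -3 → [-15, -13, -4, -2]
-16 → replaces -15 → [-16, -13, -4, -2]
Four tails, so the longest strictly decreasing subsequence of the original has length 4.

4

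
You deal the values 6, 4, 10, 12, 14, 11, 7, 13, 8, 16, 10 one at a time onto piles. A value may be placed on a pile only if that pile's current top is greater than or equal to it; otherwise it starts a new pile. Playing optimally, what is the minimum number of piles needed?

5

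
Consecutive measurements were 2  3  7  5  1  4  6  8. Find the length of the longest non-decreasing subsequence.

Track the smallest tail for each achievable length (allowing ties):
2 → extends → [2]
3 → extends → [2, 3]
7 → extends → [2, 3, 7]
5 → replaces 7 → [2, 3, 5]
1 → replaces 2 → [1, 3, 5]
4 → replaces 5 → [1, 3, 4]
6 → extends → [1, 3, 4, 6]
8 → extends → [1, 3, 4, 6, 8]
Five tails, so the longest non-decreasing subsequence has length 5 (e.g. 2, 3, 5, 6, 8).

5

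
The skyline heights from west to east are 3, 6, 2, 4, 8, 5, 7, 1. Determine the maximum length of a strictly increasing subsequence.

Let dp[i] be the length of the longest such subsequence ending at index i:
i:     1 2 3 4 5 6 7 8
a[i]:  3 6 2 4 8 5 7 1
dp:    1 2 1 2 3 3 4 1
Maximum dp value is 4.

4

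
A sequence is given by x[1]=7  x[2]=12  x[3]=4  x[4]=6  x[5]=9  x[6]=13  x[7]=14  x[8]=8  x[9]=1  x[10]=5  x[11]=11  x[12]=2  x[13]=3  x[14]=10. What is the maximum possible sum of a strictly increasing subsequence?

Let S[i] be the best sum of a strictly increasing subsequence ending at i:
i:      1  2  3  4  5  6  7  8  9 10 11 12 13 14
x[i]:   7 12  4  6  9 13 14  8  1  5 11  2  3 10
S:      7 19  4 10 19 32 46 18  1  9 30  3  6 29
Maximum is 46 (e.g. 4 + 6 + 9 + 13 + 14).

46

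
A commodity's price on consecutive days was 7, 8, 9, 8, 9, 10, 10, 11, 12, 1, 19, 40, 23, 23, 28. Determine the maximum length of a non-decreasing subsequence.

Let dp[i] be the length of the longest such subsequence ending at index i:
i:      1  2  3  4  5  6  7  8  9 10 11 12 13 14 15
a[i]:   7  8  9  8  9 10 10 11 12  1 19 40 23 23 28
dp:     1  2  3  3  4  5  6  7  8  1  9 10 10 11 12
Maximum dp value is 12.

12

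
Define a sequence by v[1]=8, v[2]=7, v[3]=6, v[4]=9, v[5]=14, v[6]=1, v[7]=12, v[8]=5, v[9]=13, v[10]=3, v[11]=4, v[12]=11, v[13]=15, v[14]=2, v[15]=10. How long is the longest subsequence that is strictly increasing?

Track the smallest tail for each achievable length (strict):
8 → extends → [8]
7 → replaces 8 → [7]
6 → replaces 7 → [6]
9 → extends → [6, 9]
14 → extends → [6, 9, 14]
1 → replaces 6 → [1, 9, 14]
12 → replaces 14 → [1, 9, 12]
5 → replaces 9 → [1, 5, 12]
13 → extends → [1, 5, 12, 13]
3 → replaces 5 → [1, 3, 12, 13]
4 → replaces 12 → [1, 3, 4, 13]
11 → replaces 13 → [1, 3, 4, 11]
15 → extends → [1, 3, 4, 11, 15]
2 → replaces 3 → [1, 2, 4, 11, 15]
10 → replaces 11 → [1, 2, 4, 10, 15]
Five tails, so the longest strictly increasing subsequence has length 5 (e.g. 8, 9, 12, 13, 15).

5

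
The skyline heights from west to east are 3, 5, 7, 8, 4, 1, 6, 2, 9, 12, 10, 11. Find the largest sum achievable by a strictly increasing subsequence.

Let S[i] be the best sum of a strictly increasing subsequence ending at i:
i:      1  2  3  4  5  6  7  8  9 10 11 12
a[i]:   3  5  7  8  4  1  6  2  9 12 10 11
S:      3  8 15 23  7  1 14  3 32 44 42 53
Maximum is 53 (e.g. 3 + 5 + 7 + 8 + 9 + 10 + 11).

53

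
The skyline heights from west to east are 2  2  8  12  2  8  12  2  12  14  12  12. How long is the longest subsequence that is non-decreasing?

8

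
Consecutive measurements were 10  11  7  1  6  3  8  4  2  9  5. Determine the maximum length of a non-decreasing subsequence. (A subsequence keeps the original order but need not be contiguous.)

4

Track the smallest tail for each achievable length (allowing ties):
10 → extends → [10]
11 → extends → [10, 11]
7 → replaces 10 → [7, 11]
1 → replaces 7 → [1, 11]
6 → replaces 11 → [1, 6]
3 → replaces 6 → [1, 3]
8 → extends → [1, 3, 8]
4 → replaces 8 → [1, 3, 4]
2 → replaces 3 → [1, 2, 4]
9 → extends → [1, 2, 4, 9]
5 → replaces 9 → [1, 2, 4, 5]
Four tails, so the longest non-decreasing subsequence has length 4 (e.g. 1, 6, 8, 9).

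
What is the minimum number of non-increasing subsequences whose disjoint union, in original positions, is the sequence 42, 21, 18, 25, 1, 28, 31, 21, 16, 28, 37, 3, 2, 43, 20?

Place each on the leftmost legal pile:
42 → new pile 1 (tops now [42])
21 → pile 1 (tops now [21])
18 → pile 1 (tops now [18])
25 → new pile 2 (tops now [18, 25])
1 → pile 1 (tops now [1, 25])
28 → new pile 3 (tops now [1, 25, 28])
31 → new pile 4 (tops now [1, 25, 28, 31])
21 → pile 2 (tops now [1, 21, 28, 31])
16 → pile 2 (tops now [1, 16, 28, 31])
28 → pile 3 (tops now [1, 16, 28, 31])
37 → new pile 5 (tops now [1, 16, 28, 31, 37])
3 → pile 2 (tops now [1, 3, 28, 31, 37])
2 → pile 2 (tops now [1, 2, 28, 31, 37])
43 → new pile 6 (tops now [1, 2, 28, 31, 37, 43])
20 → pile 3 (tops now [1, 2, 20, 31, 37, 43])
Six piles.

6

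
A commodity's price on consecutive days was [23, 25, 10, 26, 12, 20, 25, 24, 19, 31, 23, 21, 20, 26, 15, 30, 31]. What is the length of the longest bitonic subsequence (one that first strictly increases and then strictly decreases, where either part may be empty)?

9

inc[i] = longest strictly increasing subsequence ending at i; dec[i] = longest strictly decreasing subsequence starting at i:
i:      1  2  3  4  5  6  7  8  9 10 11 12 13 14 15 16 17
a[i]:  23 25 10 26 12 20 25 24 19 31 23 21 20 26 15 30 31
inc:    1  2  1  3  2  3  4  4  3  5  4  4  4  5  3  6  7
dec:    4  6  1  7  1  3  6  5  2  5  4  3  2  2  1  1  1
Best peak at i=4 (value 26): inc=3, dec=7, length 3+7−1 = 9.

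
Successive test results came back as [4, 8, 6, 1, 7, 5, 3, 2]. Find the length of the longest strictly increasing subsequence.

3

Track the smallest tail for each achievable length (strict):
4 → extends → [4]
8 → extends → [4, 8]
6 → replaces 8 → [4, 6]
1 → replaces 4 → [1, 6]
7 → extends → [1, 6, 7]
5 → replaces 6 → [1, 5, 7]
3 → replaces 5 → [1, 3, 7]
2 → replaces 3 → [1, 2, 7]
Three tails, so the longest strictly increasing subsequence has length 3 (e.g. 4, 6, 7).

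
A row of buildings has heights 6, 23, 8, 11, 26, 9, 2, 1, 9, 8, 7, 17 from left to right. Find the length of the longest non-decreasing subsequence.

5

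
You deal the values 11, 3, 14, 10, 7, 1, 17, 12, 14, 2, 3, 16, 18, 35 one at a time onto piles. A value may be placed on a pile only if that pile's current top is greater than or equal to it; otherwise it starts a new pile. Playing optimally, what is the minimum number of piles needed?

7

The minimum number of non-increasing subsequences covering a sequence equals the length of its longest strictly increasing subsequence.
LIS length is 7 (e.g. 3, 10, 12, 14, 16, 18, 35), so 7 piles are needed.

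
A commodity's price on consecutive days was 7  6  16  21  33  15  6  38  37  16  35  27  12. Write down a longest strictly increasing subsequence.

Patience tails give the LIS length; then backtrack through the dp parents:
7 → extends → [7]
6 → replaces 7 → [6]
16 → extends → [6, 16]
21 → extends → [6, 16, 21]
33 → extends → [6, 16, 21, 33]
15 → replaces 16 → [6, 15, 21, 33]
6 → already a tail → [6, 15, 21, 33]
38 → extends → [6, 15, 21, 33, 38]
37 → replaces 38 → [6, 15, 21, 33, 37]
16 → replaces 21 → [6, 15, 16, 33, 37]
35 → replaces 37 → [6, 15, 16, 33, 35]
27 → replaces 33 → [6, 15, 16, 27, 35]
12 → replaces 15 → [6, 12, 16, 27, 35]
Length 5; one witness is 7, 16, 21, 33, 38.

7, 16, 21, 33, 38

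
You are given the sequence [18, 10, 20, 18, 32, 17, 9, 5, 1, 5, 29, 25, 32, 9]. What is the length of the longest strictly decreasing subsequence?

6

Let dp[i] be the longest strictly decreasing subsequence ending at i:
i:      1  2  3  4  5  6  7  8  9 10 11 12 13 14
a[i]:  18 10 20 18 32 17  9  5  1  5 29 25 32  9
dp:     1  2  1  2  1  3  4  5  6  5  2  3  1  4
Maximum is 6.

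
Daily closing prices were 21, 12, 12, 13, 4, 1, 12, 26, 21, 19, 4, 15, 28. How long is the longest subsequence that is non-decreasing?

Let dp[i] be the length of the longest such subsequence ending at index i:
i:      1  2  3  4  5  6  7  8  9 10 11 12 13
a[i]:  21 12 12 13  4  1 12 26 21 19  4 15 28
dp:     1  1  2  3  1  1  3  4  4  4  2  4  5
Maximum dp value is 5.

5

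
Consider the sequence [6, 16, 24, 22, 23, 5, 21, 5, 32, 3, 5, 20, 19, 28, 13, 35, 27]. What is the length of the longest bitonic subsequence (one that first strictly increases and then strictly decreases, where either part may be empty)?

inc[i] = longest strictly increasing subsequence ending at i; dec[i] = longest strictly decreasing subsequence starting at i:
i:      1  2  3  4  5  6  7  8  9 10 11 12 13 14 15 16 17
a[i]:   6 16 24 22 23  5 21  5 32  3  5 20 19 28 13 35 27
inc:    1  2  3  3  4  1  3  1  5  1  2  3  3  5  3  6  5
dec:    3  3  6  5  5  2  4  2  4  1  1  3  2  2  1  2  1
Best peak at i=3 (value 24): inc=3, dec=6, length 3+6−1 = 8.

8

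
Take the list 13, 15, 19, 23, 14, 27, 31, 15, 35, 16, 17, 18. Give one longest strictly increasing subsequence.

Patience tails give the LIS length; then backtrack through the dp parents:
13 → extends → [13]
15 → extends → [13, 15]
19 → extends → [13, 15, 19]
23 → extends → [13, 15, 19, 23]
14 → replaces 15 → [13, 14, 19, 23]
27 → extends → [13, 14, 19, 23, 27]
31 → extends → [13, 14, 19, 23, 27, 31]
15 → replaces 19 → [13, 14, 15, 23, 27, 31]
35 → extends → [13, 14, 15, 23, 27, 31, 35]
16 → replaces 23 → [13, 14, 15, 16, 27, 31, 35]
17 → replaces 27 → [13, 14, 15, 16, 17, 31, 35]
18 → replaces 31 → [13, 14, 15, 16, 17, 18, 35]
Length 7; one witness is 13, 15, 19, 23, 27, 31, 35.

13, 15, 19, 23, 27, 31, 35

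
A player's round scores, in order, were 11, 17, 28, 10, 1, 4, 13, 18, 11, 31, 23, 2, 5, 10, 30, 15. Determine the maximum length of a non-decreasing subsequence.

Let dp[i] be the length of the longest such subsequence ending at index i:
i:      1  2  3  4  5  6  7  8  9 10 11 12 13 14 15 16
a[i]:  11 17 28 10  1  4 13 18 11 31 23  2  5 10 30 15
dp:     1  2  3  1  1  2  3  4  3  5  5  2  3  4  6  5
Maximum dp value is 6.

6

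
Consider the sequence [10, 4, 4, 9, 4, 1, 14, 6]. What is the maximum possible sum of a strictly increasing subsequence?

Let S[i] be the best sum of a strictly increasing subsequence ending at i:
i:      1  2  3  4  5  6  7  8
a[i]:  10  4  4  9  4  1 14  6
S:     10  4  4 13  4  1 27 10
Maximum is 27 (e.g. 4 + 9 + 14).

27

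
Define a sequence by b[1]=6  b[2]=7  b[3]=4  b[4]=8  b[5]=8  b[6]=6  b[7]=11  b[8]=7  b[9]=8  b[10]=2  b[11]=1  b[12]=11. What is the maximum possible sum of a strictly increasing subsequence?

Let S[i] be the best sum of a strictly increasing subsequence ending at i:
i:      1  2  3  4  5  6  7  8  9 10 11 12
b[i]:   6  7  4  8  8  6 11  7  8  2  1 11
S:      6 13  4 21 21 10 32 17 25  2  1 36
Maximum is 36 (e.g. 4 + 6 + 7 + 8 + 11).

36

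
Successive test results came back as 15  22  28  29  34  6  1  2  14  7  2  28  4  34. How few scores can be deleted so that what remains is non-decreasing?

8

Fewest deletions = n − (longest non-decreasing subsequence).
i:      1  2  3  4  5  6  7  8  9 10 11 12 13 14
a[i]:  15 22 28 29 34  6  1  2 14  7  2 28  4 34
dp:     1  2  3  4  5  1  1  2  3  3  3  4  4  6
max dp = 6, so deletions = 14 − 6 = 8.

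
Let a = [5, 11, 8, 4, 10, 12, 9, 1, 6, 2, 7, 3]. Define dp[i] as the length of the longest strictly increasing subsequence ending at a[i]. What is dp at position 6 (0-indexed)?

dp[i] = 1 + max{dp[j] : j<i, a[j]<a[i]} (or 1 if no such j):
i:      0  1  2  3  4  5  6  7  8  9 10 11
a[i]:   5 11  8  4 10 12  9  1  6  2  7  3
dp:     1  2  2  1  3  4  3  1  2  2  3  3
At index 6 the value is 3.

3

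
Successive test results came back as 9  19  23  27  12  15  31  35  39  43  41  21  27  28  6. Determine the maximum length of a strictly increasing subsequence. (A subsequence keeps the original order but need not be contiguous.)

Track the smallest tail for each achievable length (strict):
9 → extends → [9]
19 → extends → [9, 19]
23 → extends → [9, 19, 23]
27 → extends → [9, 19, 23, 27]
12 → replaces 19 → [9, 12, 23, 27]
15 → replaces 23 → [9, 12, 15, 27]
31 → extends → [9, 12, 15, 27, 31]
35 → extends → [9, 12, 15, 27, 31, 35]
39 → extends → [9, 12, 15, 27, 31, 35, 39]
43 → extends → [9, 12, 15, 27, 31, 35, 39, 43]
41 → replaces 43 → [9, 12, 15, 27, 31, 35, 39, 41]
21 → replaces 27 → [9, 12, 15, 21, 31, 35, 39, 41]
27 → replaces 31 → [9, 12, 15, 21, 27, 35, 39, 41]
28 → replaces 35 → [9, 12, 15, 21, 27, 28, 39, 41]
6 → replaces 9 → [6, 12, 15, 21, 27, 28, 39, 41]
Eight tails, so the longest strictly increasing subsequence has length 8 (e.g. 9, 19, 23, 27, 31, 35, 39, 43).

8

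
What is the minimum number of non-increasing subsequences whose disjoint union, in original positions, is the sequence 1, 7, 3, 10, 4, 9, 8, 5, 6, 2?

5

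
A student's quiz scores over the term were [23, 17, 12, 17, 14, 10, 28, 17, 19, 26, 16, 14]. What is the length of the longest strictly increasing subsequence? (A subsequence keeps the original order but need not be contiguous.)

5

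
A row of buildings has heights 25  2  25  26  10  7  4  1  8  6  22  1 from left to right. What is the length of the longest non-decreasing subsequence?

4

Track the smallest tail for each achievable length (allowing ties):
25 → extends → [25]
2 → replaces 25 → [2]
25 → extends → [2, 25]
26 → extends → [2, 25, 26]
10 → replaces 25 → [2, 10, 26]
7 → replaces 10 → [2, 7, 26]
4 → replaces 7 → [2, 4, 26]
1 → replaces 2 → [1, 4, 26]
8 → replaces 26 → [1, 4, 8]
6 → replaces 8 → [1, 4, 6]
22 → extends → [1, 4, 6, 22]
1 → replaces 4 → [1, 1, 6, 22]
Four tails, so the longest non-decreasing subsequence has length 4 (e.g. 2, 7, 8, 22).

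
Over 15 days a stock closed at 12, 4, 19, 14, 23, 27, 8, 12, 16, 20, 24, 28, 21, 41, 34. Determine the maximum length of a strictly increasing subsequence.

8

Track the smallest tail for each achievable length (strict):
12 → extends → [12]
4 → replaces 12 → [4]
19 → extends → [4, 19]
14 → replaces 19 → [4, 14]
23 → extends → [4, 14, 23]
27 → extends → [4, 14, 23, 27]
8 → replaces 14 → [4, 8, 23, 27]
12 → replaces 23 → [4, 8, 12, 27]
16 → replaces 27 → [4, 8, 12, 16]
20 → extends → [4, 8, 12, 16, 20]
24 → extends → [4, 8, 12, 16, 20, 24]
28 → extends → [4, 8, 12, 16, 20, 24, 28]
21 → replaces 24 → [4, 8, 12, 16, 20, 21, 28]
41 → extends → [4, 8, 12, 16, 20, 21, 28, 41]
34 → replaces 41 → [4, 8, 12, 16, 20, 21, 28, 34]
Eight tails, so the longest strictly increasing subsequence has length 8 (e.g. 4, 8, 12, 16, 20, 24, 28, 41).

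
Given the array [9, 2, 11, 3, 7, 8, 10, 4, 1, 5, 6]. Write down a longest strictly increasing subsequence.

2, 3, 7, 8, 10

Patience tails give the LIS length; then backtrack through the dp parents:
9 → extends → [9]
2 → replaces 9 → [2]
11 → extends → [2, 11]
3 → replaces 11 → [2, 3]
7 → extends → [2, 3, 7]
8 → extends → [2, 3, 7, 8]
10 → extends → [2, 3, 7, 8, 10]
4 → replaces 7 → [2, 3, 4, 8, 10]
1 → replaces 2 → [1, 3, 4, 8, 10]
5 → replaces 8 → [1, 3, 4, 5, 10]
6 → replaces 10 → [1, 3, 4, 5, 6]
Length 5; one witness is 2, 3, 7, 8, 10.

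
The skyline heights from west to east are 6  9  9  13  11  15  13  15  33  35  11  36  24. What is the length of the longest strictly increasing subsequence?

8

Track the smallest tail for each achievable length (strict):
6 → extends → [6]
9 → extends → [6, 9]
9 → already a tail → [6, 9]
13 → extends → [6, 9, 13]
11 → replaces 13 → [6, 9, 11]
15 → extends → [6, 9, 11, 15]
13 → replaces 15 → [6, 9, 11, 13]
15 → extends → [6, 9, 11, 13, 15]
33 → extends → [6, 9, 11, 13, 15, 33]
35 → extends → [6, 9, 11, 13, 15, 33, 35]
11 → already a tail → [6, 9, 11, 13, 15, 33, 35]
36 → extends → [6, 9, 11, 13, 15, 33, 35, 36]
24 → replaces 33 → [6, 9, 11, 13, 15, 24, 35, 36]
Eight tails, so the longest strictly increasing subsequence has length 8 (e.g. 6, 9, 11, 13, 15, 33, 35, 36).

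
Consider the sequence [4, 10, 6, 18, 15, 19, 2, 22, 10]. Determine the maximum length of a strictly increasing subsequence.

Track the smallest tail for each achievable length (strict):
4 → extends → [4]
10 → extends → [4, 10]
6 → replaces 10 → [4, 6]
18 → extends → [4, 6, 18]
15 → replaces 18 → [4, 6, 15]
19 → extends → [4, 6, 15, 19]
2 → replaces 4 → [2, 6, 15, 19]
22 → extends → [2, 6, 15, 19, 22]
10 → replaces 15 → [2, 6, 10, 19, 22]
Five tails, so the longest strictly increasing subsequence has length 5 (e.g. 4, 10, 18, 19, 22).

5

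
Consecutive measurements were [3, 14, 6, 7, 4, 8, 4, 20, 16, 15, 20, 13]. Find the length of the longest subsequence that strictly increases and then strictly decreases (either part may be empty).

inc[i] = longest strictly increasing subsequence ending at i; dec[i] = longest strictly decreasing subsequence starting at i:
i:      1  2  3  4  5  6  7  8  9 10 11 12
a[i]:   3 14  6  7  4  8  4 20 16 15 20 13
inc:    1  2  2  3  2  4  2  5  5  5  6  5
dec:    1  3  2  2  1  2  1  4  3  2  2  1
Best peak at i=8 (value 20): inc=5, dec=4, length 5+4−1 = 8.

8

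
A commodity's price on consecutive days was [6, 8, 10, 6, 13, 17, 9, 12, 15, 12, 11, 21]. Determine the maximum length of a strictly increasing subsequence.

6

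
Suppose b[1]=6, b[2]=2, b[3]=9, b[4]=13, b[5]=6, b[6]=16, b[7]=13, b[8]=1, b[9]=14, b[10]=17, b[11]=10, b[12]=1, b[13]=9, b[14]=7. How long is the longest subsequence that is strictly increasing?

5

Let dp[i] be the length of the longest such subsequence ending at index i:
i:      1  2  3  4  5  6  7  8  9 10 11 12 13 14
b[i]:   6  2  9 13  6 16 13  1 14 17 10  1  9  7
dp:     1  1  2  3  2  4  3  1  4  5  3  1  3  3
Maximum dp value is 5.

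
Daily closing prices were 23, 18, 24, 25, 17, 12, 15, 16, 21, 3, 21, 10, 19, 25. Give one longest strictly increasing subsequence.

12, 15, 16, 21, 25

Patience tails give the LIS length; then backtrack through the dp parents:
23 → extends → [23]
18 → replaces 23 → [18]
24 → extends → [18, 24]
25 → extends → [18, 24, 25]
17 → replaces 18 → [17, 24, 25]
12 → replaces 17 → [12, 24, 25]
15 → replaces 24 → [12, 15, 25]
16 → replaces 25 → [12, 15, 16]
21 → extends → [12, 15, 16, 21]
3 → replaces 12 → [3, 15, 16, 21]
21 → already a tail → [3, 15, 16, 21]
10 → replaces 15 → [3, 10, 16, 21]
19 → replaces 21 → [3, 10, 16, 19]
25 → extends → [3, 10, 16, 19, 25]
Length 5; one witness is 12, 15, 16, 21, 25.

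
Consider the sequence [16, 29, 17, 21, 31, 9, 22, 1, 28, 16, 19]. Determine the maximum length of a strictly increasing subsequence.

5

Track the smallest tail for each achievable length (strict):
16 → extends → [16]
29 → extends → [16, 29]
17 → replaces 29 → [16, 17]
21 → extends → [16, 17, 21]
31 → extends → [16, 17, 21, 31]
9 → replaces 16 → [9, 17, 21, 31]
22 → replaces 31 → [9, 17, 21, 22]
1 → replaces 9 → [1, 17, 21, 22]
28 → extends → [1, 17, 21, 22, 28]
16 → replaces 17 → [1, 16, 21, 22, 28]
19 → replaces 21 → [1, 16, 19, 22, 28]
Five tails, so the longest strictly increasing subsequence has length 5 (e.g. 16, 17, 21, 22, 28).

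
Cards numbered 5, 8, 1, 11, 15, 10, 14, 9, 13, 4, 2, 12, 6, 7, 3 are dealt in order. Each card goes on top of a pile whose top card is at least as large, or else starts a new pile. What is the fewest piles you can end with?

The minimum number of non-increasing subsequences covering a sequence equals the length of its longest strictly increasing subsequence.
LIS length is 4 (e.g. 5, 8, 11, 15), so 4 piles are needed.

4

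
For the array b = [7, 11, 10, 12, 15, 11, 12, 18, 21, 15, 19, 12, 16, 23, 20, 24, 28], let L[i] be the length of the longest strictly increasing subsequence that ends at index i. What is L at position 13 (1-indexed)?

6

dp[i] = 1 + max{dp[j] : j<i, b[j]<b[i]} (or 1 if no such j):
i:      1  2  3  4  5  6  7  8  9 10 11 12 13 14 15 16 17
b[i]:   7 11 10 12 15 11 12 18 21 15 19 12 16 23 20 24 28
dp:     1  2  2  3  4  3  4  5  6  5  6  4  6  7  7  8  9
At index 13 the value is 6.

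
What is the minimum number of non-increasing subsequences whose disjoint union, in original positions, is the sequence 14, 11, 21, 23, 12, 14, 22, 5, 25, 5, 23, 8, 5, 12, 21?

5

Place each on the leftmost legal pile:
14 → new pile 1 (tops now [14])
11 → pile 1 (tops now [11])
21 → new pile 2 (tops now [11, 21])
23 → new pile 3 (tops now [11, 21, 23])
12 → pile 2 (tops now [11, 12, 23])
14 → pile 3 (tops now [11, 12, 14])
22 → new pile 4 (tops now [11, 12, 14, 22])
5 → pile 1 (tops now [5, 12, 14, 22])
25 → new pile 5 (tops now [5, 12, 14, 22, 25])
5 → pile 1 (tops now [5, 12, 14, 22, 25])
23 → pile 5 (tops now [5, 12, 14, 22, 23])
8 → pile 2 (tops now [5, 8, 14, 22, 23])
5 → pile 1 (tops now [5, 8, 14, 22, 23])
12 → pile 3 (tops now [5, 8, 12, 22, 23])
21 → pile 4 (tops now [5, 8, 12, 21, 23])
Five piles.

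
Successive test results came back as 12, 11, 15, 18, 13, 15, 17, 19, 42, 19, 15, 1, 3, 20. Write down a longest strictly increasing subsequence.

12, 13, 15, 17, 19, 42

Patience tails give the LIS length; then backtrack through the dp parents:
12 → extends → [12]
11 → replaces 12 → [11]
15 → extends → [11, 15]
18 → extends → [11, 15, 18]
13 → replaces 15 → [11, 13, 18]
15 → replaces 18 → [11, 13, 15]
17 → extends → [11, 13, 15, 17]
19 → extends → [11, 13, 15, 17, 19]
42 → extends → [11, 13, 15, 17, 19, 42]
19 → already a tail → [11, 13, 15, 17, 19, 42]
15 → already a tail → [11, 13, 15, 17, 19, 42]
1 → replaces 11 → [1, 13, 15, 17, 19, 42]
3 → replaces 13 → [1, 3, 15, 17, 19, 42]
20 → replaces 42 → [1, 3, 15, 17, 19, 20]
Length 6; one witness is 12, 13, 15, 17, 19, 42.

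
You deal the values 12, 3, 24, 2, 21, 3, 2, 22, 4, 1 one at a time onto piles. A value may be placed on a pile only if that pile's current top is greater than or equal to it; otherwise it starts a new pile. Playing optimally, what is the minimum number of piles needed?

Place each on the leftmost legal pile:
12 → new pile 1 (tops now [12])
3 → pile 1 (tops now [3])
24 → new pile 2 (tops now [3, 24])
2 → pile 1 (tops now [2, 24])
21 → pile 2 (tops now [2, 21])
3 → pile 2 (tops now [2, 3])
2 → pile 1 (tops now [2, 3])
22 → new pile 3 (tops now [2, 3, 22])
4 → pile 3 (tops now [2, 3, 4])
1 → pile 1 (tops now [1, 3, 4])
Three piles.

3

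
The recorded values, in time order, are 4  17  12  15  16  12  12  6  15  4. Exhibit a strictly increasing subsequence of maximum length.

Patience tails give the LIS length; then backtrack through the dp parents:
4 → extends → [4]
17 → extends → [4, 17]
12 → replaces 17 → [4, 12]
15 → extends → [4, 12, 15]
16 → extends → [4, 12, 15, 16]
12 → already a tail → [4, 12, 15, 16]
12 → already a tail → [4, 12, 15, 16]
6 → replaces 12 → [4, 6, 15, 16]
15 → already a tail → [4, 6, 15, 16]
4 → already a tail → [4, 6, 15, 16]
Length 4; one witness is 4, 12, 15, 16.

4, 12, 15, 16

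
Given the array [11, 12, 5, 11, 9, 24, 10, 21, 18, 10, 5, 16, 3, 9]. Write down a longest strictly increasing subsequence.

Patience tails give the LIS length; then backtrack through the dp parents:
11 → extends → [11]
12 → extends → [11, 12]
5 → replaces 11 → [5, 12]
11 → replaces 12 → [5, 11]
9 → replaces 11 → [5, 9]
24 → extends → [5, 9, 24]
10 → replaces 24 → [5, 9, 10]
21 → extends → [5, 9, 10, 21]
18 → replaces 21 → [5, 9, 10, 18]
10 → already a tail → [5, 9, 10, 18]
5 → already a tail → [5, 9, 10, 18]
16 → replaces 18 → [5, 9, 10, 16]
3 → replaces 5 → [3, 9, 10, 16]
9 → already a tail → [3, 9, 10, 16]
Length 4; one witness is 5, 9, 10, 21.

5, 9, 10, 21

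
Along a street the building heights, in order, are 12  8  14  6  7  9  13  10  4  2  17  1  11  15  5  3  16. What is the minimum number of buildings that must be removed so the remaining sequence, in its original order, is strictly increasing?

10

Fewest deletions = n − (longest strictly increasing subsequence).
Patience tails:
12 → extends → [12]
8 → replaces 12 → [8]
14 → extends → [8, 14]
6 → replaces 8 → [6, 14]
7 → replaces 14 → [6, 7]
9 → extends → [6, 7, 9]
13 → extends → [6, 7, 9, 13]
10 → replaces 13 → [6, 7, 9, 10]
4 → replaces 6 → [4, 7, 9, 10]
2 → replaces 4 → [2, 7, 9, 10]
17 → extends → [2, 7, 9, 10, 17]
1 → replaces 2 → [1, 7, 9, 10, 17]
11 → replaces 17 → [1, 7, 9, 10, 11]
15 → extends → [1, 7, 9, 10, 11, 15]
5 → replaces 7 → [1, 5, 9, 10, 11, 15]
3 → replaces 5 → [1, 3, 9, 10, 11, 15]
16 → extends → [1, 3, 9, 10, 11, 15, 16]
Longest strictly increasing subsequence has length 7, so deletions = 17 − 7 = 10.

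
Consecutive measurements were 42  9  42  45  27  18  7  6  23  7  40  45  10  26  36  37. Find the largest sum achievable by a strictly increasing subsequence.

149

Let S[i] be the best sum of a strictly increasing subsequence ending at i:
i:       1   2   3   4   5   6   7   8   9  10  11  12  13  14  15  16
a[i]:   42   9  42  45  27  18   7   6  23   7  40  45  10  26  36  37
S:      42   9  51  96  36  27   7   6  50  13  90 135  23  76 112 149
Maximum is 149 (e.g. 9 + 18 + 23 + 26 + 36 + 37).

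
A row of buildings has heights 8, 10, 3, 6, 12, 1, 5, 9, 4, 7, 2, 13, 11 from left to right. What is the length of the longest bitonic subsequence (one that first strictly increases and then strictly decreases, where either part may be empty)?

inc[i] = longest strictly increasing subsequence ending at i; dec[i] = longest strictly decreasing subsequence starting at i:
i:      1  2  3  4  5  6  7  8  9 10 11 12 13
a[i]:   8 10  3  6 12  1  5  9  4  7  2 13 11
inc:    1  2  1  2  3  1  2  3  2  3  2  4  4
dec:    5  5  2  4  4  1  3  3  2  2  1  2  1
Best peak at i=2 (value 10): inc=2, dec=5, length 2+5−1 = 6.

6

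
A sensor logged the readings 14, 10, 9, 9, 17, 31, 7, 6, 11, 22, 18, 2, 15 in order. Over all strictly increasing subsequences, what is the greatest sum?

62

Let S[i] be the best sum of a strictly increasing subsequence ending at i:
i:      1  2  3  4  5  6  7  8  9 10 11 12 13
a[i]:  14 10  9  9 17 31  7  6 11 22 18  2 15
S:     14 10  9  9 31 62  7  6 21 53 49  2 36
Maximum is 62 (e.g. 14 + 17 + 31).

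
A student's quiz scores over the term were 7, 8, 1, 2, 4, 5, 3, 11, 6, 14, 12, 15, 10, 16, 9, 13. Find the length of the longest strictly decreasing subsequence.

4

Negate each value so 'decreasing' becomes 'increasing', then run patience tails on the negated sequence:
-7 → extends → [-7]
-8 → replaces -7 → [-8]
-1 → extends → [-8, -1]
-2 → replaces -1 → [-8, -2]
-4 → replaces -2 → [-8, -4]
-5 → replaces -4 → [-8, -5]
-3 → extends → [-8, -5, -3]
-11 → replaces -8 → [-11, -5, -3]
-6 → replaces -5 → [-11, -6, -3]
-14 → replaces -11 → [-14, -6, -3]
-12 → replaces -6 → [-14, -12, -3]
-15 → replaces -14 → [-15, -12, -3]
-10 → replaces -3 → [-15, -12, -10]
-16 → replaces -15 → [-16, -12, -10]
-9 → extends → [-16, -12, -10, -9]
-13 → replaces -12 → [-16, -13, -10, -9]
Four tails, so the longest strictly decreasing subsequence of the original has length 4.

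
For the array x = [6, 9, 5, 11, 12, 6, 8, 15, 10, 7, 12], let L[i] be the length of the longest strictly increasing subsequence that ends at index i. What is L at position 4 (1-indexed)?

dp[i] = 1 + max{dp[j] : j<i, x[j]<x[i]} (or 1 if no such j):
i:      1  2  3  4  5  6  7  8  9 10 11
x[i]:   6  9  5 11 12  6  8 15 10  7 12
dp:     1  2  1  3  4  2  3  5  4  3  5
At index 4 the value is 3.

3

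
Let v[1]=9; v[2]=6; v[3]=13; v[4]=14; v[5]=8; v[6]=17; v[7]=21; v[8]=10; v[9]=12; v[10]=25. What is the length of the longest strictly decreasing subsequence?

2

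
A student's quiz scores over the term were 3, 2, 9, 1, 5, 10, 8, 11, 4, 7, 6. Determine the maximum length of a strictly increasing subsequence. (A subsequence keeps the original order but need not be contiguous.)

4

Track the smallest tail for each achievable length (strict):
3 → extends → [3]
2 → replaces 3 → [2]
9 → extends → [2, 9]
1 → replaces 2 → [1, 9]
5 → replaces 9 → [1, 5]
10 → extends → [1, 5, 10]
8 → replaces 10 → [1, 5, 8]
11 → extends → [1, 5, 8, 11]
4 → replaces 5 → [1, 4, 8, 11]
7 → replaces 8 → [1, 4, 7, 11]
6 → replaces 7 → [1, 4, 6, 11]
Four tails, so the longest strictly increasing subsequence has length 4 (e.g. 3, 9, 10, 11).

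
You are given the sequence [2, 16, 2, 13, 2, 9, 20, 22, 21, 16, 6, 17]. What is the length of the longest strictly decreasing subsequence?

4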